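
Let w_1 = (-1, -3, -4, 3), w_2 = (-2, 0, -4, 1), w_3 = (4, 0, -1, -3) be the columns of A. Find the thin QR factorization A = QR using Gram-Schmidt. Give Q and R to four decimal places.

Q = [[-0.1690, -0.4830, 0.7189], [-0.5071, 0.6211, -0.0886], [-0.6761, -0.5521, -0.4826], [0.5071, -0.2760, -0.4924]], R = [[5.9161, 3.5496, -1.5213], [0.0000, 2.8983, -0.5521], [0.0000, 0.0000, 4.8354]]

w_1 = (-1, -3, -4, 3); ‖w_1‖ = 5.9161, so e_1 = (-0.1690, -0.5071, -0.6761, 0.5071).
e_1·w_2 = (-0.1690)·(-2) + (-0.5071)·0 + (-0.6761)·(-4) + 0.5071·1 = 3.5496.
u_2 = w_2 − 3.5496·e_1 = (-1.4000, 1.8000, -1.6000, -0.8000).
‖u_2‖ = 2.8983, so e_2 = (-0.4830, 0.6211, -0.5521, -0.2760).
e_1·w_3 = (-0.1690)·4 + (-0.5071)·0 + (-0.6761)·(-1) + 0.5071·(-3) = -1.5213; e_2·w_3 = (-0.4830)·4 + 0.6211·0 + (-0.5521)·(-1) + (-0.2760)·(-3) = -0.5521.
u_3 = w_3 + 1.5213·e_1 + 0.5521·e_2 = (3.4762, -0.4286, -2.3333, -2.3810).
‖u_3‖ = 4.8354, so e_3 = (0.7189, -0.0886, -0.4826, -0.4924).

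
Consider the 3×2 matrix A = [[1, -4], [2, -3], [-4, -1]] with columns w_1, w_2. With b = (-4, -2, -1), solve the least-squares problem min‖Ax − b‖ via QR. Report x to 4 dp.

x = (0.0667, 0.9000)

w_1 = (1, 2, -4); ‖w_1‖ = 4.5826, so q_1 = (0.2182, 0.4364, -0.8729).
q_1·w_2 = 0.2182·(-4) + 0.4364·(-3) + (-0.8729)·(-1) = -1.3093.
u_2 = w_2 + 1.3093·q_1 = (-3.7143, -2.4286, -2.1429).
‖u_2‖ = 4.9281, so q_2 = (-0.7537, -0.4928, -0.4348).
Qᵀb = (-0.8729, 4.4352).
Back-substitute: x_2 = 4.4352/4.9281 = 0.9000.
x_1 = (-0.8729 + 1.3093·0.9000)/4.5826 = 0.0667.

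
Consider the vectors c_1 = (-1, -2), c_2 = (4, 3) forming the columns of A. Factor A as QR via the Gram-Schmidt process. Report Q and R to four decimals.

Q = [[-0.4472, 0.8944], [-0.8944, -0.4472]], R = [[2.2361, -4.4721], [0.0000, 2.2361]]

c_1 = (-1, -2); ‖c_1‖ = 2.2361, so e_1 = (-0.4472, -0.8944).
e_1·c_2 = (-0.4472)·4 + (-0.8944)·3 = -4.4721.
u_2 = c_2 + 4.4721·e_1 = (2.0000, -1.0000).
‖u_2‖ = 2.2361, so e_2 = (0.8944, -0.4472).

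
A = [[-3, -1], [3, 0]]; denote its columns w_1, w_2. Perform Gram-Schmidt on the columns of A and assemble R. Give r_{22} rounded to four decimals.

e_1 = w_1/‖w_1‖ = (-3, 3)/4.2426 = (-0.7071, 0.7071).
r_{12} = e_1·w_2 = 0.7071.
u_2 = w_2 − 0.7071·e_1 = (-0.5000, -0.5000).
r_{22} = ‖u_2‖ = 0.7071.

r_{22} = 0.7071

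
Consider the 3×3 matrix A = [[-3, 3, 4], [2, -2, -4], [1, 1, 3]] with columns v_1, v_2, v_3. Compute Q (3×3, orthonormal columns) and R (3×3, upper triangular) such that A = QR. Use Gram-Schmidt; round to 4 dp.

v_1 = (-3, 2, 1); ‖v_1‖ = 3.7417, so e_1 = (-0.8018, 0.5345, 0.2673).
e_1·v_2 = (-0.8018)·3 + 0.5345·(-2) + 0.2673·1 = -3.2071.
u_2 = v_2 + 3.2071·e_1 = (0.4286, -0.2857, 1.8571).
‖u_2‖ = 1.9272, so e_2 = (0.2224, -0.1482, 0.9636).
e_1·v_3 = (-0.8018)·4 + 0.5345·(-4) + 0.2673·3 = -4.5434; e_2·v_3 = 0.2224·4 + (-0.1482)·(-4) + 0.9636·3 = 4.3734.
u_3 = v_3 + 4.5434·e_1 − 4.3734·e_2 = (-0.6154, -0.9231, 0.0000).
‖u_3‖ = 1.1094, so e_3 = (-0.5547, -0.8321, 0.0000).

Q = [[-0.8018, 0.2224, -0.5547], [0.5345, -0.1482, -0.8321], [0.2673, 0.9636, 0.0000]], R = [[3.7417, -3.2071, -4.5434], [0.0000, 1.9272, 4.3734], [0.0000, 0.0000, 1.1094]]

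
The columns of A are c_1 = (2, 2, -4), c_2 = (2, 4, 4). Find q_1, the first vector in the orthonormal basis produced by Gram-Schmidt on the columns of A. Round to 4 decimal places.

q_1 = c_1/‖c_1‖ = (2, 2, -4)/4.8990 = (0.4082, 0.4082, -0.8165).

q_1 = (0.4082, 0.4082, -0.8165)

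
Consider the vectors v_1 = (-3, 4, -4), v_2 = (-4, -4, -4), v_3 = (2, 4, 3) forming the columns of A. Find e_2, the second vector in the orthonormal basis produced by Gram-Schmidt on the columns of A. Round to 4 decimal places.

e_1 = v_1/‖v_1‖ = (-3, 4, -4)/6.4031 = (-0.4685, 0.6247, -0.6247).
r_{12} = e_1·v_2 = 1.8741.
u_2 = v_2 − 1.8741·e_1 = (-3.1220, -5.1707, -2.8293).
‖u_2‖ = 6.6699, so e_2 = (-0.4681, -0.7752, -0.4242).

e_2 = (-0.4681, -0.7752, -0.4242)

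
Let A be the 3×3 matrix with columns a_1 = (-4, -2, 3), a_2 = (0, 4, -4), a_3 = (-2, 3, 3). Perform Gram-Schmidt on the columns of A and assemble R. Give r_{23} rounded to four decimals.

e_1 = a_1/‖a_1‖ = (-4, -2, 3)/5.3852 = (-0.7428, -0.3714, 0.5571).
r_{12} = e_1·a_2 = -3.7139.
u_2 = a_2 + 3.7139·e_1 = (-2.7586, 2.6207, -1.9310).
‖u_2‖ = 4.2670, so e_2 = (-0.6465, 0.6142, -0.4526).
r_{23} = e_2·a_3 = 1.7779.

r_{23} = 1.7779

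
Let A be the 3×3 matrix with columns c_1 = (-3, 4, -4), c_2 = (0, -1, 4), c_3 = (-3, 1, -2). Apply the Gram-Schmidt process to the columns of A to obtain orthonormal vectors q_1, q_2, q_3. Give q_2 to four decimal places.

q_2 = (-0.5437, 0.3534, 0.7612)

q_1 = c_1/‖c_1‖ = (-3, 4, -4)/6.4031 = (-0.4685, 0.6247, -0.6247).
r_{12} = q_1·c_2 = -3.1235.
u_2 = c_2 + 3.1235·q_1 = (-1.4634, 0.9512, 2.0488).
‖u_2‖ = 2.6914, so q_2 = (-0.5437, 0.3534, 0.7612).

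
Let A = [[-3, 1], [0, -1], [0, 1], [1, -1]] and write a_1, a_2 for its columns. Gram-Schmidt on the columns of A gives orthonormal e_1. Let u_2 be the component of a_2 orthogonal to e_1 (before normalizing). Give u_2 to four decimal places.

a_1 = (-3, 0, 0, 1); ‖a_1‖ = 3.1623, so e_1 = (-0.9487, 0.0000, 0.0000, 0.3162).
e_1·a_2 = (-0.9487)·1 + 0.0000·(-1) + 0.0000·1 + 0.3162·(-1) = -1.2649.
u_2 = a_2 + 1.2649·e_1 = (-0.2000, -1.0000, 1.0000, -0.6000).

u_2 = (-0.2000, -1.0000, 1.0000, -0.6000)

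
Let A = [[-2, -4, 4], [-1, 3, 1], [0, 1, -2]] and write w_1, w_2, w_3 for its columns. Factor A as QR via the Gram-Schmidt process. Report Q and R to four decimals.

w_1 = (-2, -1, 0); ‖w_1‖ = 2.2361, so e_1 = (-0.8944, -0.4472, 0.0000).
e_1·w_2 = (-0.8944)·(-4) + (-0.4472)·3 + 0.0000·1 = 2.2361.
u_2 = w_2 − 2.2361·e_1 = (-2.0000, 4.0000, 1.0000).
‖u_2‖ = 4.5826, so e_2 = (-0.4364, 0.8729, 0.2182).
e_1·w_3 = (-0.8944)·4 + (-0.4472)·1 + 0.0000·(-2) = -4.0249; e_2·w_3 = (-0.4364)·4 + 0.8729·1 + 0.2182·(-2) = -1.3093.
u_3 = w_3 + 4.0249·e_1 + 1.3093·e_2 = (-0.1714, 0.3429, -1.7143).
‖u_3‖ = 1.7566, so e_3 = (-0.0976, 0.1952, -0.9759).

Q = [[-0.8944, -0.4364, -0.0976], [-0.4472, 0.8729, 0.1952], [0.0000, 0.2182, -0.9759]], R = [[2.2361, 2.2361, -4.0249], [0.0000, 4.5826, -1.3093], [0.0000, 0.0000, 1.7566]]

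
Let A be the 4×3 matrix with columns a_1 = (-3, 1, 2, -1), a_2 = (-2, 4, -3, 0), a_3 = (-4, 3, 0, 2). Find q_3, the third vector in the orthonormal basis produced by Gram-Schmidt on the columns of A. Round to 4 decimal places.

a_1 = (-3, 1, 2, -1); ‖a_1‖ = 3.8730, so q_1 = (-0.7746, 0.2582, 0.5164, -0.2582).
q_1·a_2 = (-0.7746)·(-2) + 0.2582·4 + 0.5164·(-3) + (-0.2582)·0 = 1.0328.
u_2 = a_2 − 1.0328·q_1 = (-1.2000, 3.7333, -3.5333, 0.2667).
‖u_2‖ = 5.2852, so q_2 = (-0.2270, 0.7064, -0.6685, 0.0505).
q_1·a_3 = (-0.7746)·(-4) + 0.2582·3 + 0.5164·0 + (-0.2582)·2 = 3.3566; q_2·a_3 = (-0.2270)·(-4) + 0.7064·3 + (-0.6685)·0 + 0.0505·2 = 3.1282.
u_3 = a_3 − 3.3566·q_1 − 3.1282·q_2 = (-0.6897, -0.0764, 0.3580, 2.7088).
‖u_3‖ = 2.8191, so q_3 = (-0.2447, -0.0271, 0.1270, 0.9609).

q_3 = (-0.2447, -0.0271, 0.1270, 0.9609)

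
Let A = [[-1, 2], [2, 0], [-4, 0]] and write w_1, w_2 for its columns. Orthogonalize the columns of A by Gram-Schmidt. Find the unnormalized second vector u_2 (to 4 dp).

u_2 = (1.9048, 0.1905, -0.3810)

w_1 = (-1, 2, -4); ‖w_1‖ = 4.5826, so e_1 = (-0.2182, 0.4364, -0.8729).
e_1·w_2 = (-0.2182)·2 + 0.4364·0 + (-0.8729)·0 = -0.4364.
u_2 = w_2 + 0.4364·e_1 = (1.9048, 0.1905, -0.3810).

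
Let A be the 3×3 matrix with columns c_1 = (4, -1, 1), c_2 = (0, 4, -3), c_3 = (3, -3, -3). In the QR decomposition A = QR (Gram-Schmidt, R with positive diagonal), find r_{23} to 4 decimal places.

q_1 = c_1/‖c_1‖ = (4, -1, 1)/4.2426 = (0.9428, -0.2357, 0.2357).
r_{12} = q_1·c_2 = -1.6499.
u_2 = c_2 + 1.6499·q_1 = (1.5556, 3.6111, -2.6111).
‖u_2‖ = 4.7199, so q_2 = (0.3296, 0.7651, -0.5532).
r_{23} = q_2·c_3 = 0.3531.

r_{23} = 0.3531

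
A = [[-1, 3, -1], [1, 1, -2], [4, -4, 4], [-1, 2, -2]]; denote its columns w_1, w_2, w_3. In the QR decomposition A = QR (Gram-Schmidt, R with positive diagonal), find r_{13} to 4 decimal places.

w_1 = (-1, 1, 4, -1); ‖w_1‖ = 4.3589, so q_1 = (-0.2294, 0.2294, 0.9177, -0.2294).
r_{13} = q_1·w_3 = 3.9001.

r_{13} = 3.9001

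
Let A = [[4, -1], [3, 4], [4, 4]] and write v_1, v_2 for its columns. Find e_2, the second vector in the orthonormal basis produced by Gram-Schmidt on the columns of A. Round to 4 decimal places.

e_2 = (-0.7676, 0.5154, 0.3810)

e_1 = v_1/‖v_1‖ = (4, 3, 4)/6.4031 = (0.6247, 0.4685, 0.6247).
r_{12} = e_1·v_2 = 3.7482.
u_2 = v_2 − 3.7482·e_1 = (-3.3415, 2.2439, 1.6585).
‖u_2‖ = 4.3533, so e_2 = (-0.7676, 0.5154, 0.3810).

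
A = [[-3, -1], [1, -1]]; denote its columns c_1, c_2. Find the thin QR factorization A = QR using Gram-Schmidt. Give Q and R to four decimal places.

c_1 = (-3, 1); ‖c_1‖ = 3.1623, so q_1 = (-0.9487, 0.3162).
q_1·c_2 = (-0.9487)·(-1) + 0.3162·(-1) = 0.6325.
u_2 = c_2 − 0.6325·q_1 = (-0.4000, -1.2000).
‖u_2‖ = 1.2649, so q_2 = (-0.3162, -0.9487).

Q = [[-0.9487, -0.3162], [0.3162, -0.9487]], R = [[3.1623, 0.6325], [0.0000, 1.2649]]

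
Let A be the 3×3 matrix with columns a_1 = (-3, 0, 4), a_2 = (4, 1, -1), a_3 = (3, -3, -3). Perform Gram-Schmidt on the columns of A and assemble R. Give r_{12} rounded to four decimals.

q_1 = a_1/‖a_1‖ = (-3, 0, 4)/5.0000 = (-0.6000, 0.0000, 0.8000).
r_{12} = q_1·a_2 = -3.2000.

r_{12} = -3.2000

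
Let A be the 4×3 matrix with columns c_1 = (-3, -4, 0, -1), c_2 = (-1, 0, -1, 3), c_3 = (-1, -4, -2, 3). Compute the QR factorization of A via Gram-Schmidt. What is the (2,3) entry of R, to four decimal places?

r_{23} = 3.6181

c_1 = (-3, -4, 0, -1); ‖c_1‖ = 5.0990, so e_1 = (-0.5883, -0.7845, 0.0000, -0.1961).
e_1·c_2 = (-0.5883)·(-1) + (-0.7845)·0 + 0.0000·(-1) + (-0.1961)·3 = 0.0000.
u_2 = c_2 + 0.0000·e_1 = (-1.0000, 0.0000, -1.0000, 3.0000).
‖u_2‖ = 3.3166, so e_2 = (-0.3015, 0.0000, -0.3015, 0.9045).
r_{23} = e_2·c_3 = 3.6181.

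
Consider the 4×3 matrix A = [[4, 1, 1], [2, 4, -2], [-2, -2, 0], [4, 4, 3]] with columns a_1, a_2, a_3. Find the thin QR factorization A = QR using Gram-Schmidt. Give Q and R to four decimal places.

Q = [[0.6325, -0.6516, -0.3721], [0.3162, 0.7108, -0.5582], [-0.3162, -0.1185, 0.1501], [0.6325, 0.2369, 0.7262]], R = [[6.3246, 5.0596, 1.8974], [0.0000, 3.3764, -1.3624], [0.0000, 0.0000, 2.9230]]

q_1 = a_1/‖a_1‖ = (4, 2, -2, 4)/6.3246 = (0.6325, 0.3162, -0.3162, 0.6325).
r_{12} = q_1·a_2 = 5.0596.
u_2 = a_2 − 5.0596·q_1 = (-2.2000, 2.4000, -0.4000, 0.8000).
‖u_2‖ = 3.3764, so q_2 = (-0.6516, 0.7108, -0.1185, 0.2369).
r_{13} = q_1·a_3 = 1.8974; r_{23} = q_2·a_3 = -1.3624.
u_3 = a_3 − 1.8974·q_1 + 1.3624·q_2 = (-1.0877, -1.6316, 0.4386, 2.1228).
‖u_3‖ = 2.9230, so q_3 = (-0.3721, -0.5582, 0.1501, 0.7262).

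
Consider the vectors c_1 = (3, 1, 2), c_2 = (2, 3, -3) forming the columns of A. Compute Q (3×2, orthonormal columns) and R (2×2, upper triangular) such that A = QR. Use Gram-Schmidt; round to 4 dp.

c_1 = (3, 1, 2); ‖c_1‖ = 3.7417, so q_1 = (0.8018, 0.2673, 0.5345).
q_1·c_2 = 0.8018·2 + 0.2673·3 + 0.5345·(-3) = 0.8018.
u_2 = c_2 − 0.8018·q_1 = (1.3571, 2.7857, -3.4286).
‖u_2‖ = 4.6214, so q_2 = (0.2937, 0.6028, -0.7419).

Q = [[0.8018, 0.2937], [0.2673, 0.6028], [0.5345, -0.7419]], R = [[3.7417, 0.8018], [0.0000, 4.6214]]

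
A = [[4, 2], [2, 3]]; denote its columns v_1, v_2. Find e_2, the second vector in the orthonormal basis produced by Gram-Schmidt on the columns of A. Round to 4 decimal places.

v_1 = (4, 2); ‖v_1‖ = 4.4721, so e_1 = (0.8944, 0.4472).
e_1·v_2 = 0.8944·2 + 0.4472·3 = 3.1305.
u_2 = v_2 − 3.1305·e_1 = (-0.8000, 1.6000).
‖u_2‖ = 1.7889, so e_2 = (-0.4472, 0.8944).

e_2 = (-0.4472, 0.8944)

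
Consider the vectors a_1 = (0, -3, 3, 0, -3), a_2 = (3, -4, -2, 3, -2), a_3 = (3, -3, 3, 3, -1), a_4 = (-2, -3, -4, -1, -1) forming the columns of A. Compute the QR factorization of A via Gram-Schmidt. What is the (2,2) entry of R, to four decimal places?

r_{22} = 6.0553

q_1 = a_1/‖a_1‖ = (0, -3, 3, 0, -3)/5.1962 = (0.0000, -0.5774, 0.5774, 0.0000, -0.5774).
r_{12} = q_1·a_2 = 2.3094.
u_2 = a_2 − 2.3094·q_1 = (3.0000, -2.6667, -3.3333, 3.0000, -0.6667).
r_{22} = ‖u_2‖ = 6.0553.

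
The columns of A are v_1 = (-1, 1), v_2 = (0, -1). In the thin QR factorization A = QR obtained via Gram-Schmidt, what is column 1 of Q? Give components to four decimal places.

e_1 = v_1/‖v_1‖ = (-1, 1)/1.4142 = (-0.7071, 0.7071).

e_1 = (-0.7071, 0.7071)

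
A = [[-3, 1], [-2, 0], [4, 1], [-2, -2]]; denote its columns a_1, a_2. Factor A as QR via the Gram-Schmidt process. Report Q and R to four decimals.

Q = [[-0.5222, 0.6353], [-0.3482, 0.1323], [0.6963, 0.1721], [-0.3482, -0.7412]], R = [[5.7446, 0.8704], [0.0000, 2.2896]]

e_1 = a_1/‖a_1‖ = (-3, -2, 4, -2)/5.7446 = (-0.5222, -0.3482, 0.6963, -0.3482).
r_{12} = e_1·a_2 = 0.8704.
u_2 = a_2 − 0.8704·e_1 = (1.4545, 0.3030, 0.3939, -1.6970).
‖u_2‖ = 2.2896, so e_2 = (0.6353, 0.1323, 0.1721, -0.7412).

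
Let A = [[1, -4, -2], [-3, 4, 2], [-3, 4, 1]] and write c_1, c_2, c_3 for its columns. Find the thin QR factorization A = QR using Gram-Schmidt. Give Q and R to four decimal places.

Q = [[0.2294, -0.9733, 0.0000], [-0.6882, -0.1622, 0.7071], [-0.6882, -0.1622, -0.7071]], R = [[4.3589, -6.4236, -2.5236], [0.0000, 2.5955, 1.4600], [0.0000, 0.0000, 0.7071]]

c_1 = (1, -3, -3); ‖c_1‖ = 4.3589, so q_1 = (0.2294, -0.6882, -0.6882).
q_1·c_2 = 0.2294·(-4) + (-0.6882)·4 + (-0.6882)·4 = -6.4236.
u_2 = c_2 + 6.4236·q_1 = (-2.5263, -0.4211, -0.4211).
‖u_2‖ = 2.5955, so q_2 = (-0.9733, -0.1622, -0.1622).
q_1·c_3 = 0.2294·(-2) + (-0.6882)·2 + (-0.6882)·1 = -2.5236; q_2·c_3 = (-0.9733)·(-2) + (-0.1622)·2 + (-0.1622)·1 = 1.4600.
u_3 = c_3 + 2.5236·q_1 − 1.4600·q_2 = (0.0000, 0.5000, -0.5000).
‖u_3‖ = 0.7071, so q_3 = (0.0000, 0.7071, -0.7071).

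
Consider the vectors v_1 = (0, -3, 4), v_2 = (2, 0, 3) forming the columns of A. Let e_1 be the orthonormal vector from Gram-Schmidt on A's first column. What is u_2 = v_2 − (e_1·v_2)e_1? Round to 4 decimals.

u_2 = (2.0000, 1.4400, 1.0800)

v_1 = (0, -3, 4); ‖v_1‖ = 5.0000, so e_1 = (0.0000, -0.6000, 0.8000).
e_1·v_2 = 0.0000·2 + (-0.6000)·0 + 0.8000·3 = 2.4000.
u_2 = v_2 − 2.4000·e_1 = (2.0000, 1.4400, 1.0800).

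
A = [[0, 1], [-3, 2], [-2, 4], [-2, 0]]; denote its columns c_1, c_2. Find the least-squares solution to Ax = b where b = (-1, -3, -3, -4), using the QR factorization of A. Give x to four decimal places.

x = (1.3478, -0.0062)

c_1 = (0, -3, -2, -2); ‖c_1‖ = 4.1231, so q_1 = (0.0000, -0.7276, -0.4851, -0.4851).
q_1·c_2 = 0.0000·1 + (-0.7276)·2 + (-0.4851)·4 + (-0.4851)·0 = -3.3955.
u_2 = c_2 + 3.3955·q_1 = (1.0000, -0.4706, 2.3529, -1.6471).
‖u_2‖ = 3.0774, so q_2 = (0.3249, -0.1529, 0.7646, -0.5352).
Qᵀb = (5.5783, -0.0191).
Back-substitute: x_2 = -0.0191/3.0774 = -0.0062.
x_1 = (5.5783 + 3.3955·(-0.0062))/4.1231 = 1.3478.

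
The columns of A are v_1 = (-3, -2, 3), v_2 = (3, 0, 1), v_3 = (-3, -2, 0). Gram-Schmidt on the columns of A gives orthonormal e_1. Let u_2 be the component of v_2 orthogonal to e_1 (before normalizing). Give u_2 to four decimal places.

e_1 = v_1/‖v_1‖ = (-3, -2, 3)/4.6904 = (-0.6396, -0.4264, 0.6396).
r_{12} = e_1·v_2 = -1.2792.
u_2 = v_2 + 1.2792·e_1 = (2.1818, -0.5455, 1.8182).

u_2 = (2.1818, -0.5455, 1.8182)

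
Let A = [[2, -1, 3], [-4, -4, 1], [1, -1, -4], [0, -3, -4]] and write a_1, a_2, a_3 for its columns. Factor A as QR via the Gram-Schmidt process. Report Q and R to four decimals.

Q = [[0.4364, -0.5141, 0.7304], [-0.8729, -0.3500, 0.2394], [0.2182, -0.3719, -0.5031], [0.0000, -0.6891, -0.3950]], R = [[4.5826, 2.8368, -0.4364], [0.0000, 4.3534, 2.3517], [0.0000, 0.0000, 6.0232]]

q_1 = a_1/‖a_1‖ = (2, -4, 1, 0)/4.5826 = (0.4364, -0.8729, 0.2182, 0.0000).
r_{12} = q_1·a_2 = 2.8368.
u_2 = a_2 − 2.8368·q_1 = (-2.2381, -1.5238, -1.6190, -3.0000).
‖u_2‖ = 4.3534, so q_2 = (-0.5141, -0.3500, -0.3719, -0.6891).
r_{13} = q_1·a_3 = -0.4364; r_{23} = q_2·a_3 = 2.3517.
u_3 = a_3 + 0.4364·q_1 − 2.3517·q_2 = (4.3995, 1.4422, -3.0302, -2.3794).
‖u_3‖ = 6.0232, so q_3 = (0.7304, 0.2394, -0.5031, -0.3950).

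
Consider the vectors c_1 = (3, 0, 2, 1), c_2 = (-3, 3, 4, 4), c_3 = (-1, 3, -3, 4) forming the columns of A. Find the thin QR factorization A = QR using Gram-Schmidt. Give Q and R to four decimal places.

Q = [[0.8018, -0.5185, 0.2548], [0.0000, 0.4270, 0.3755], [0.5345, 0.5084, -0.6738], [0.2673, 0.5389, 0.5832]], R = [[3.7417, 0.8018, -1.3363], [0.0000, 7.0255, 2.4299], [0.0000, 0.0000, 5.2259]]

c_1 = (3, 0, 2, 1); ‖c_1‖ = 3.7417, so q_1 = (0.8018, 0.0000, 0.5345, 0.2673).
q_1·c_2 = 0.8018·(-3) + 0.0000·3 + 0.5345·4 + 0.2673·4 = 0.8018.
u_2 = c_2 − 0.8018·q_1 = (-3.6429, 3.0000, 3.5714, 3.7857).
‖u_2‖ = 7.0255, so q_2 = (-0.5185, 0.4270, 0.5084, 0.5389).
q_1·c_3 = 0.8018·(-1) + 0.0000·3 + 0.5345·(-3) + 0.2673·4 = -1.3363; q_2·c_3 = (-0.5185)·(-1) + 0.4270·3 + 0.5084·(-3) + 0.5389·4 = 2.4299.
u_3 = c_3 + 1.3363·q_1 − 2.4299·q_2 = (1.3314, 1.9624, -3.5210, 3.0478).
‖u_3‖ = 5.2259, so q_3 = (0.2548, 0.3755, -0.6738, 0.5832).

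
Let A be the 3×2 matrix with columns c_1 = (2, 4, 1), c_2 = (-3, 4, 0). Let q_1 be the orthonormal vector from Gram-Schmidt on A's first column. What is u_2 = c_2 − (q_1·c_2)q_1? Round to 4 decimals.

u_2 = (-3.9524, 2.0952, -0.4762)

c_1 = (2, 4, 1); ‖c_1‖ = 4.5826, so q_1 = (0.4364, 0.8729, 0.2182).
q_1·c_2 = 0.4364·(-3) + 0.8729·4 + 0.2182·0 = 2.1822.
u_2 = c_2 − 2.1822·q_1 = (-3.9524, 2.0952, -0.4762).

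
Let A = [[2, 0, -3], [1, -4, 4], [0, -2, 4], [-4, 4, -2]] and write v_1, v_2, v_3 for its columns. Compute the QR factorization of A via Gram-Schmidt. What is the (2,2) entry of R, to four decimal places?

v_1 = (2, 1, 0, -4); ‖v_1‖ = 4.5826, so q_1 = (0.4364, 0.2182, 0.0000, -0.8729).
q_1·v_2 = 0.4364·0 + 0.2182·(-4) + 0.0000·(-2) + (-0.8729)·4 = -4.3644.
u_2 = v_2 + 4.3644·q_1 = (1.9048, -3.0476, -2.0000, 0.1905).
r_{22} = ‖u_2‖ = 4.1173.

r_{22} = 4.1173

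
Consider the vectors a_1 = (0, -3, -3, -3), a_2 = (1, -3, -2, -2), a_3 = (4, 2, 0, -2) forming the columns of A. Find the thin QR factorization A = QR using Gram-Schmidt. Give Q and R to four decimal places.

q_1 = a_1/‖a_1‖ = (0, -3, -3, -3)/5.1962 = (0.0000, -0.5774, -0.5774, -0.5774).
r_{12} = q_1·a_2 = 4.0415.
u_2 = a_2 − 4.0415·q_1 = (1.0000, -0.6667, 0.3333, 0.3333).
‖u_2‖ = 1.2910, so q_2 = (0.7746, -0.5164, 0.2582, 0.2582).
r_{13} = q_1·a_3 = 0.0000; r_{23} = q_2·a_3 = 1.5492.
u_3 = a_3 + 0.0000·q_1 − 1.5492·q_2 = (2.8000, 2.8000, -0.4000, -2.4000).
‖u_3‖ = 4.6476, so q_3 = (0.6025, 0.6025, -0.0861, -0.5164).

Q = [[0.0000, 0.7746, 0.6025], [-0.5774, -0.5164, 0.6025], [-0.5774, 0.2582, -0.0861], [-0.5774, 0.2582, -0.5164]], R = [[5.1962, 4.0415, 0.0000], [0.0000, 1.2910, 1.5492], [0.0000, 0.0000, 4.6476]]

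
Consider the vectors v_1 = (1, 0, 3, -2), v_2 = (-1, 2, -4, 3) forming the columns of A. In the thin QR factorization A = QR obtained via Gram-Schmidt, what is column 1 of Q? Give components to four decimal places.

v_1 = (1, 0, 3, -2); ‖v_1‖ = 3.7417, so q_1 = (0.2673, 0.0000, 0.8018, -0.5345).

q_1 = (0.2673, 0.0000, 0.8018, -0.5345)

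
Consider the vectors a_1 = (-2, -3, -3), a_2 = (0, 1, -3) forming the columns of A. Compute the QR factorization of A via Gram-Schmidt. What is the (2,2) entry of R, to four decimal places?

a_1 = (-2, -3, -3); ‖a_1‖ = 4.6904, so q_1 = (-0.4264, -0.6396, -0.6396).
q_1·a_2 = (-0.4264)·0 + (-0.6396)·1 + (-0.6396)·(-3) = 1.2792.
u_2 = a_2 − 1.2792·q_1 = (0.5455, 1.8182, -2.1818).
r_{22} = ‖u_2‖ = 2.8920.

r_{22} = 2.8920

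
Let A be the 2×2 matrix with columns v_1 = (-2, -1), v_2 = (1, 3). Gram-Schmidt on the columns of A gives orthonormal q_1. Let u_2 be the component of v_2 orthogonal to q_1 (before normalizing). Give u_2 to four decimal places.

u_2 = (-1.0000, 2.0000)

q_1 = v_1/‖v_1‖ = (-2, -1)/2.2361 = (-0.8944, -0.4472).
r_{12} = q_1·v_2 = -2.2361.
u_2 = v_2 + 2.2361·q_1 = (-1.0000, 2.0000).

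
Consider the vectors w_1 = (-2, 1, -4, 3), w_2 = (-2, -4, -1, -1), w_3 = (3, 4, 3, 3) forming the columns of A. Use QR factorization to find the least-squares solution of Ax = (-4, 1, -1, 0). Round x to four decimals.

w_1 = (-2, 1, -4, 3); ‖w_1‖ = 5.4772, so q_1 = (-0.3651, 0.1826, -0.7303, 0.5477).
q_1·w_2 = (-0.3651)·(-2) + 0.1826·(-4) + (-0.7303)·(-1) + 0.5477·(-1) = 0.1826.
u_2 = w_2 − 0.1826·q_1 = (-1.9333, -4.0333, -0.8667, -1.1000).
‖u_2‖ = 4.6869, so q_2 = (-0.4125, -0.8606, -0.1849, -0.2347).
q_1·w_3 = (-0.3651)·3 + 0.1826·4 + (-0.7303)·3 + 0.5477·3 = -0.9129; q_2·w_3 = (-0.4125)·3 + (-0.8606)·4 + (-0.1849)·3 + (-0.2347)·3 = -5.9386.
u_3 = w_3 + 0.9129·q_1 + 5.9386·q_2 = (0.2170, -0.9439, 1.2352, 2.1062).
‖u_3‖ = 2.6268, so q_3 = (0.0826, -0.3593, 0.4702, 0.8018).
Qᵀb = (2.3735, 0.9744, -1.1600).
Back-substitute: x_3 = -1.1600/2.6268 = -0.4416.
x_2 = (0.9744 + 5.9386·(-0.4416))/4.6869 = -0.3517.
x_1 = (2.3735 − 0.1826·(-0.3517) + 0.9129·(-0.4416))/5.4772 = 0.3715.

x = (0.3715, -0.3517, -0.4416)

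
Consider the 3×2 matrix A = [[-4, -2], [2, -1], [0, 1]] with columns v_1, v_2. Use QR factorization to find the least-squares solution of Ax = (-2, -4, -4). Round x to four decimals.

x = (-0.2857, 0.9524)

v_1 = (-4, 2, 0); ‖v_1‖ = 4.4721, so e_1 = (-0.8944, 0.4472, 0.0000).
e_1·v_2 = (-0.8944)·(-2) + 0.4472·(-1) + 0.0000·1 = 1.3416.
u_2 = v_2 − 1.3416·e_1 = (-0.8000, -1.6000, 1.0000).
‖u_2‖ = 2.0494, so e_2 = (-0.3904, -0.7807, 0.4880).
Qᵀb = (0.0000, 1.9518).
Back-substitute: x_2 = 1.9518/2.0494 = 0.9524.
x_1 = (0.0000 − 1.3416·0.9524)/4.4721 = -0.2857.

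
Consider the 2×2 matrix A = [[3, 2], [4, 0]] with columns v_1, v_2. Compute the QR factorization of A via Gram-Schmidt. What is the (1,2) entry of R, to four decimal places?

v_1 = (3, 4); ‖v_1‖ = 5.0000, so q_1 = (0.6000, 0.8000).
r_{12} = q_1·v_2 = 1.2000.

r_{12} = 1.2000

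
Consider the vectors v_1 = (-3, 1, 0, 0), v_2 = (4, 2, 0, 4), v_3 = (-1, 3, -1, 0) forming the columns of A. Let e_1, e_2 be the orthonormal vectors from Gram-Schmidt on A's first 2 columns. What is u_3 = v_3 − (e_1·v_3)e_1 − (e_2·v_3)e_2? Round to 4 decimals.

u_3 = (0.4923, 1.4769, -1.0000, -1.2308)

v_1 = (-3, 1, 0, 0); ‖v_1‖ = 3.1623, so e_1 = (-0.9487, 0.3162, 0.0000, 0.0000).
e_1·v_2 = (-0.9487)·4 + 0.3162·2 + 0.0000·0 + 0.0000·4 = -3.1623.
u_2 = v_2 + 3.1623·e_1 = (1.0000, 3.0000, 0.0000, 4.0000).
‖u_2‖ = 5.0990, so e_2 = (0.1961, 0.5883, 0.0000, 0.7845).
e_1·v_3 = (-0.9487)·(-1) + 0.3162·3 + 0.0000·(-1) + 0.0000·0 = 1.8974; e_2·v_3 = 0.1961·(-1) + 0.5883·3 + 0.0000·(-1) + 0.7845·0 = 1.5689.
u_3 = v_3 − 1.8974·e_1 − 1.5689·e_2 = (0.4923, 1.4769, -1.0000, -1.2308).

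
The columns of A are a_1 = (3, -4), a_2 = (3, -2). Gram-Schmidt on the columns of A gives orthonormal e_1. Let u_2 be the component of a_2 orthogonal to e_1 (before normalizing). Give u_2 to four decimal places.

a_1 = (3, -4); ‖a_1‖ = 5.0000, so e_1 = (0.6000, -0.8000).
e_1·a_2 = 0.6000·3 + (-0.8000)·(-2) = 3.4000.
u_2 = a_2 − 3.4000·e_1 = (0.9600, 0.7200).

u_2 = (0.9600, 0.7200)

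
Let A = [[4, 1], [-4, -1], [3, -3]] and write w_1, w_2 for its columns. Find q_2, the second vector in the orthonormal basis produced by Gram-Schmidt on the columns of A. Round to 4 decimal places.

w_1 = (4, -4, 3); ‖w_1‖ = 6.4031, so q_1 = (0.6247, -0.6247, 0.4685).
q_1·w_2 = 0.6247·1 + (-0.6247)·(-1) + 0.4685·(-3) = -0.1562.
u_2 = w_2 + 0.1562·q_1 = (1.0976, -1.0976, -2.9268).
‖u_2‖ = 3.3129, so q_2 = (0.3313, -0.3313, -0.8835).

q_2 = (0.3313, -0.3313, -0.8835)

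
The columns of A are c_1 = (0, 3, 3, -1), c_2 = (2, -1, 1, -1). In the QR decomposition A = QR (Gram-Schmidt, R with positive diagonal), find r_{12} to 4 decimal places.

r_{12} = 0.2294

c_1 = (0, 3, 3, -1); ‖c_1‖ = 4.3589, so e_1 = (0.0000, 0.6882, 0.6882, -0.2294).
r_{12} = e_1·c_2 = 0.2294.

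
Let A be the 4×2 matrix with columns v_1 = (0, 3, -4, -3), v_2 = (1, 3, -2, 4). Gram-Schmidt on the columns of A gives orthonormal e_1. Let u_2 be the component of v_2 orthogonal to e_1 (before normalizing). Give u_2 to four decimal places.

v_1 = (0, 3, -4, -3); ‖v_1‖ = 5.8310, so e_1 = (0.0000, 0.5145, -0.6860, -0.5145).
e_1·v_2 = 0.0000·1 + 0.5145·3 + (-0.6860)·(-2) + (-0.5145)·4 = 0.8575.
u_2 = v_2 − 0.8575·e_1 = (1.0000, 2.5588, -1.4118, 4.4412).

u_2 = (1.0000, 2.5588, -1.4118, 4.4412)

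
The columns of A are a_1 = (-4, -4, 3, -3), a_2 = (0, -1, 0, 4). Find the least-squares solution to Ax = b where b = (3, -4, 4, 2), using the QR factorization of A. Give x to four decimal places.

x = (0.3384, 0.8651)

a_1 = (-4, -4, 3, -3); ‖a_1‖ = 7.0711, so e_1 = (-0.5657, -0.5657, 0.4243, -0.4243).
e_1·a_2 = (-0.5657)·0 + (-0.5657)·(-1) + 0.4243·0 + (-0.4243)·4 = -1.1314.
u_2 = a_2 + 1.1314·e_1 = (-0.6400, -1.6400, 0.4800, 3.5200).
‖u_2‖ = 3.9648, so e_2 = (-0.1614, -0.4136, 0.1211, 0.8878).
Qᵀb = (1.4142, 3.4301).
Back-substitute: x_2 = 3.4301/3.9648 = 0.8651.
x_1 = (1.4142 + 1.1314·0.8651)/7.0711 = 0.3384.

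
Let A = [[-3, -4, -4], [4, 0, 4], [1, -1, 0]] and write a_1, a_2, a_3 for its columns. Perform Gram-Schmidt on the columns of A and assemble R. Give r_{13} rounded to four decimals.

r_{13} = 5.4913

a_1 = (-3, 4, 1); ‖a_1‖ = 5.0990, so e_1 = (-0.5883, 0.7845, 0.1961).
r_{13} = e_1·a_3 = 5.4913.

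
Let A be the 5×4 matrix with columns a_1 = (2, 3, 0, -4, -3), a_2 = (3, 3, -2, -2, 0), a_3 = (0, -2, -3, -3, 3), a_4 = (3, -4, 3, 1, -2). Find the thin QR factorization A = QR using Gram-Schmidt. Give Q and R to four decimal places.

Q = [[0.3244, 0.5149, -0.1972, 0.7642], [0.4867, 0.3407, -0.4989, -0.5891], [0.0000, -0.5755, -0.3365, 0.2247], [-0.6489, 0.1211, -0.7077, 0.0379], [-0.4867, 0.5225, 0.3133, -0.1302]], R = [[6.1644, 3.7311, -0.4867, -0.6489], [0.0000, 3.4755, 2.2488, -2.4684], [0.0000, 0.0000, 5.0701, -0.9398], [0.0000, 0.0000, 0.0000, 5.6216]]

a_1 = (2, 3, 0, -4, -3); ‖a_1‖ = 6.1644, so q_1 = (0.3244, 0.4867, 0.0000, -0.6489, -0.4867).
q_1·a_2 = 0.3244·3 + 0.4867·3 + 0.0000·(-2) + (-0.6489)·(-2) + (-0.4867)·0 = 3.7311.
u_2 = a_2 − 3.7311·q_1 = (1.7895, 1.1842, -2.0000, 0.4211, 1.8158).
‖u_2‖ = 3.4755, so q_2 = (0.5149, 0.3407, -0.5755, 0.1211, 0.5225).
q_1·a_3 = 0.3244·0 + 0.4867·(-2) + 0.0000·(-3) + (-0.6489)·(-3) + (-0.4867)·3 = -0.4867; q_2·a_3 = 0.5149·0 + 0.3407·(-2) + (-0.5755)·(-3) + 0.1211·(-3) + 0.5225·3 = 2.2488.
u_3 = a_3 + 0.4867·q_1 − 2.2488·q_2 = (-1.0000, -2.5294, -1.7059, -3.5882, 1.5882).
‖u_3‖ = 5.0701, so q_3 = (-0.1972, -0.4989, -0.3365, -0.7077, 0.3133).
q_1·a_4 = 0.3244·3 + 0.4867·(-4) + 0.0000·3 + (-0.6489)·1 + (-0.4867)·(-2) = -0.6489; q_2·a_4 = 0.5149·3 + 0.3407·(-4) + (-0.5755)·3 + 0.1211·1 + 0.5225·(-2) = -2.4684; q_3·a_4 = (-0.1972)·3 + (-0.4989)·(-4) + (-0.3365)·3 + (-0.7077)·1 + 0.3133·(-2) = -0.9398.
u_4 = a_4 + 0.6489·q_1 + 2.4684·q_2 + 0.9398·q_3 = (4.2961, -3.3120, 1.2633, 0.2129, -0.7318).
‖u_4‖ = 5.6216, so q_4 = (0.7642, -0.5891, 0.2247, 0.0379, -0.1302).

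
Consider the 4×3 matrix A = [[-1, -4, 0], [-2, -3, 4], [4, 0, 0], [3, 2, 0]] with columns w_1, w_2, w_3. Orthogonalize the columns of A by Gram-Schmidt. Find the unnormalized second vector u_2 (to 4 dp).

u_2 = (-3.4667, -1.9333, -2.1333, 0.4000)

w_1 = (-1, -2, 4, 3); ‖w_1‖ = 5.4772, so e_1 = (-0.1826, -0.3651, 0.7303, 0.5477).
e_1·w_2 = (-0.1826)·(-4) + (-0.3651)·(-3) + 0.7303·0 + 0.5477·2 = 2.9212.
u_2 = w_2 − 2.9212·e_1 = (-3.4667, -1.9333, -2.1333, 0.4000).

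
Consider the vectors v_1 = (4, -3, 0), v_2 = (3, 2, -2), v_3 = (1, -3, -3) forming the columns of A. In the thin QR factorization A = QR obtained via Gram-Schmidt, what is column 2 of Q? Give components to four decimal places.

q_1 = v_1/‖v_1‖ = (4, -3, 0)/5.0000 = (0.8000, -0.6000, 0.0000).
r_{12} = q_1·v_2 = 1.2000.
u_2 = v_2 − 1.2000·q_1 = (2.0400, 2.7200, -2.0000).
‖u_2‖ = 3.9446, so q_2 = (0.5172, 0.6895, -0.5070).

q_2 = (0.5172, 0.6895, -0.5070)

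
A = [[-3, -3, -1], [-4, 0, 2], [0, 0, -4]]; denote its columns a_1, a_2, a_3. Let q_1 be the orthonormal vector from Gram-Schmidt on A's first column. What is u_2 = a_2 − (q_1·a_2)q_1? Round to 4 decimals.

q_1 = a_1/‖a_1‖ = (-3, -4, 0)/5.0000 = (-0.6000, -0.8000, 0.0000).
r_{12} = q_1·a_2 = 1.8000.
u_2 = a_2 − 1.8000·q_1 = (-1.9200, 1.4400, 0.0000).

u_2 = (-1.9200, 1.4400, 0.0000)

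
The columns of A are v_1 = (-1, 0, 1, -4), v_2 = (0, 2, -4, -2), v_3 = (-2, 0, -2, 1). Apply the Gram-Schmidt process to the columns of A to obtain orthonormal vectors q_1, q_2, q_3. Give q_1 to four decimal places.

q_1 = (-0.2357, 0.0000, 0.2357, -0.9428)

v_1 = (-1, 0, 1, -4); ‖v_1‖ = 4.2426, so q_1 = (-0.2357, 0.0000, 0.2357, -0.9428).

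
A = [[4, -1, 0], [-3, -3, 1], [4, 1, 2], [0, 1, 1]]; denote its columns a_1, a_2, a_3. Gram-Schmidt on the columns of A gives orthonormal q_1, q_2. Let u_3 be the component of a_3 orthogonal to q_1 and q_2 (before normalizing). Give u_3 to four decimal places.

q_1 = a_1/‖a_1‖ = (4, -3, 4, 0)/6.4031 = (0.6247, -0.4685, 0.6247, 0.0000).
r_{12} = q_1·a_2 = 1.4056.
u_2 = a_2 − 1.4056·q_1 = (-1.8780, -2.3415, 0.1220, 1.0000).
‖u_2‖ = 3.1661, so q_2 = (-0.5932, -0.7395, 0.0385, 0.3158).
r_{13} = q_1·a_3 = 0.7809; r_{23} = q_2·a_3 = -0.3467.
u_3 = a_3 − 0.7809·q_1 + 0.3467·q_2 = (-0.6934, 1.1095, 1.5255, 1.1095).

u_3 = (-0.6934, 1.1095, 1.5255, 1.1095)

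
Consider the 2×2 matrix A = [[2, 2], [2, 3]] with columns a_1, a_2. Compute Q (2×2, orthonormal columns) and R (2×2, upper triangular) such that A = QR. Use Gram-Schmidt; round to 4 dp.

Q = [[0.7071, -0.7071], [0.7071, 0.7071]], R = [[2.8284, 3.5355], [0.0000, 0.7071]]

e_1 = a_1/‖a_1‖ = (2, 2)/2.8284 = (0.7071, 0.7071).
r_{12} = e_1·a_2 = 3.5355.
u_2 = a_2 − 3.5355·e_1 = (-0.5000, 0.5000).
‖u_2‖ = 0.7071, so e_2 = (-0.7071, 0.7071).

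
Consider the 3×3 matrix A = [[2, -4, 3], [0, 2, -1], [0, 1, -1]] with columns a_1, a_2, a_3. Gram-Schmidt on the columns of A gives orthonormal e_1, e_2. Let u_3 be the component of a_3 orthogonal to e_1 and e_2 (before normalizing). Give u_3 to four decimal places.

u_3 = (0.0000, 0.2000, -0.4000)

a_1 = (2, 0, 0); ‖a_1‖ = 2.0000, so e_1 = (1.0000, 0.0000, 0.0000).
e_1·a_2 = 1.0000·(-4) + 0.0000·2 + 0.0000·1 = -4.0000.
u_2 = a_2 + 4.0000·e_1 = (0.0000, 2.0000, 1.0000).
‖u_2‖ = 2.2361, so e_2 = (0.0000, 0.8944, 0.4472).
e_1·a_3 = 1.0000·3 + 0.0000·(-1) + 0.0000·(-1) = 3.0000; e_2·a_3 = 0.0000·3 + 0.8944·(-1) + 0.4472·(-1) = -1.3416.
u_3 = a_3 − 3.0000·e_1 + 1.3416·e_2 = (0.0000, 0.2000, -0.4000).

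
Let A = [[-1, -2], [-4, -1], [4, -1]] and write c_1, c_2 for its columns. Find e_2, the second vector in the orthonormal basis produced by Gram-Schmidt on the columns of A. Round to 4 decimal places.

e_2 = (-0.7999, -0.3125, -0.5124)

e_1 = c_1/‖c_1‖ = (-1, -4, 4)/5.7446 = (-0.1741, -0.6963, 0.6963).
r_{12} = e_1·c_2 = 0.3482.
u_2 = c_2 − 0.3482·e_1 = (-1.9394, -0.7576, -1.2424).
‖u_2‖ = 2.4246, so e_2 = (-0.7999, -0.3125, -0.5124).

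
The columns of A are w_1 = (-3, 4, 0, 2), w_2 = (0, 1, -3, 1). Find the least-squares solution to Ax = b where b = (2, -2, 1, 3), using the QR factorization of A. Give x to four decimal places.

x = (-0.2686, -0.0353)

e_1 = w_1/‖w_1‖ = (-3, 4, 0, 2)/5.3852 = (-0.5571, 0.7428, 0.0000, 0.3714).
r_{12} = e_1·w_2 = 1.1142.
u_2 = w_2 − 1.1142·e_1 = (0.6207, 0.1724, -3.0000, 0.5862).
‖u_2‖ = 3.1239, so e_2 = (0.1987, 0.0552, -0.9603, 0.1877).
Qᵀb = (-1.4856, -0.1104).
Back-substitute: x_2 = -0.1104/3.1239 = -0.0353.
x_1 = (-1.4856 − 1.1142·(-0.0353))/5.3852 = -0.2686.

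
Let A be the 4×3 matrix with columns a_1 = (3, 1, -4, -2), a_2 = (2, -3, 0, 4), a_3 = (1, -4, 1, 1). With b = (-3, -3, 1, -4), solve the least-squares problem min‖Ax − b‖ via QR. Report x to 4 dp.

a_1 = (3, 1, -4, -2); ‖a_1‖ = 5.4772, so q_1 = (0.5477, 0.1826, -0.7303, -0.3651).
q_1·a_2 = 0.5477·2 + 0.1826·(-3) + (-0.7303)·0 + (-0.3651)·4 = -0.9129.
u_2 = a_2 + 0.9129·q_1 = (2.5000, -2.8333, -0.6667, 3.6667).
‖u_2‖ = 5.3072, so q_2 = (0.4711, -0.5339, -0.1256, 0.6909).
q_1·a_3 = 0.5477·1 + 0.1826·(-4) + (-0.7303)·1 + (-0.3651)·1 = -1.2780; q_2·a_3 = 0.4711·1 + (-0.5339)·(-4) + (-0.1256)·1 + 0.6909·1 = 3.1718.
u_3 = a_3 + 1.2780·q_1 − 3.1718·q_2 = (0.2059, -2.0734, 0.4651, -1.6580).
‖u_3‖ = 2.7031, so q_3 = (0.0762, -0.7670, 0.1721, -0.6134).
Qᵀb = (-1.4606, -2.7007, 4.6982).
Back-substitute: x_3 = 4.6982/2.7031 = 1.7381.
x_2 = (-2.7007 − 3.1718·1.7381)/5.3072 = -1.5476.
x_1 = (-1.4606 + 0.9129·(-1.5476) + 1.2780·1.7381)/5.4772 = -0.1190.

x = (-0.1190, -1.5476, 1.7381)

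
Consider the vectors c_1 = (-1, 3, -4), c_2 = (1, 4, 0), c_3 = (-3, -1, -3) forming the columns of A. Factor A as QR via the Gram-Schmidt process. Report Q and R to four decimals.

Q = [[-0.1961, 0.4050, -0.8930], [0.5883, 0.7772, 0.2233], [-0.7845, 0.4816, 0.3907]], R = [[5.0990, 2.1573, 2.3534], [0.0000, 3.5137, -3.4371], [0.0000, 0.0000, 1.2837]]

c_1 = (-1, 3, -4); ‖c_1‖ = 5.0990, so e_1 = (-0.1961, 0.5883, -0.7845).
e_1·c_2 = (-0.1961)·1 + 0.5883·4 + (-0.7845)·0 = 2.1573.
u_2 = c_2 − 2.1573·e_1 = (1.4231, 2.7308, 1.6923).
‖u_2‖ = 3.5137, so e_2 = (0.4050, 0.7772, 0.4816).
e_1·c_3 = (-0.1961)·(-3) + 0.5883·(-1) + (-0.7845)·(-3) = 2.3534; e_2·c_3 = 0.4050·(-3) + 0.7772·(-1) + 0.4816·(-3) = -3.4371.
u_3 = c_3 − 2.3534·e_1 + 3.4371·e_2 = (-1.1464, 0.2866, 0.5016).
‖u_3‖ = 1.2837, so e_3 = (-0.8930, 0.2233, 0.3907).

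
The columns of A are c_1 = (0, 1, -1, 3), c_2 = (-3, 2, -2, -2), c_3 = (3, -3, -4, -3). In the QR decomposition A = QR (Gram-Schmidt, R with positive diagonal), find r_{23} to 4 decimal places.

q_1 = c_1/‖c_1‖ = (0, 1, -1, 3)/3.3166 = (0.0000, 0.3015, -0.3015, 0.9045).
r_{12} = q_1·c_2 = -0.6030.
u_2 = c_2 + 0.6030·q_1 = (-3.0000, 2.1818, -2.1818, -1.4545).
‖u_2‖ = 4.5427, so q_2 = (-0.6604, 0.4803, -0.4803, -0.3202).
r_{23} = q_2·c_3 = -0.5403.

r_{23} = -0.5403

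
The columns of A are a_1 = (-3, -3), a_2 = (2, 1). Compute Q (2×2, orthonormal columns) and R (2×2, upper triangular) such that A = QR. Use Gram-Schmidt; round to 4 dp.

a_1 = (-3, -3); ‖a_1‖ = 4.2426, so e_1 = (-0.7071, -0.7071).
e_1·a_2 = (-0.7071)·2 + (-0.7071)·1 = -2.1213.
u_2 = a_2 + 2.1213·e_1 = (0.5000, -0.5000).
‖u_2‖ = 0.7071, so e_2 = (0.7071, -0.7071).

Q = [[-0.7071, 0.7071], [-0.7071, -0.7071]], R = [[4.2426, -2.1213], [0.0000, 0.7071]]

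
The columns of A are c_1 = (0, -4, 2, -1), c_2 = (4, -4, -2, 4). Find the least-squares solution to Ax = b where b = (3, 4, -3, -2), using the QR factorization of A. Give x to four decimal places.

x = (-0.9650, 0.0331)

c_1 = (0, -4, 2, -1); ‖c_1‖ = 4.5826, so q_1 = (0.0000, -0.8729, 0.4364, -0.2182).
q_1·c_2 = 0.0000·4 + (-0.8729)·(-4) + 0.4364·(-2) + (-0.2182)·4 = 1.7457.
u_2 = c_2 − 1.7457·q_1 = (4.0000, -2.4762, -2.7619, 4.3810).
‖u_2‖ = 6.9966, so q_2 = (0.5717, -0.3539, -0.3947, 0.6262).
Qᵀb = (-4.3644, 0.2314).
Back-substitute: x_2 = 0.2314/6.9966 = 0.0331.
x_1 = (-4.3644 − 1.7457·0.0331)/4.5826 = -0.9650.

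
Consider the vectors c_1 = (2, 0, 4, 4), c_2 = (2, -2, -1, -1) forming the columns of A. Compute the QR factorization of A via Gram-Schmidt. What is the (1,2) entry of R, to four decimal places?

q_1 = c_1/‖c_1‖ = (2, 0, 4, 4)/6.0000 = (0.3333, 0.0000, 0.6667, 0.6667).
r_{12} = q_1·c_2 = -0.6667.

r_{12} = -0.6667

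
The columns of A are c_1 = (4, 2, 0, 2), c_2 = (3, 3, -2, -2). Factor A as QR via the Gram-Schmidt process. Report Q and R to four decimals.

c_1 = (4, 2, 0, 2); ‖c_1‖ = 4.8990, so e_1 = (0.8165, 0.4082, 0.0000, 0.4082).
e_1·c_2 = 0.8165·3 + 0.4082·3 + 0.0000·(-2) + 0.4082·(-2) = 2.8577.
u_2 = c_2 − 2.8577·e_1 = (0.6667, 1.8333, -2.0000, -3.1667).
‖u_2‖ = 4.2230, so e_2 = (0.1579, 0.4341, -0.4736, -0.7499).

Q = [[0.8165, 0.1579], [0.4082, 0.4341], [0.0000, -0.4736], [0.4082, -0.7499]], R = [[4.8990, 2.8577], [0.0000, 4.2230]]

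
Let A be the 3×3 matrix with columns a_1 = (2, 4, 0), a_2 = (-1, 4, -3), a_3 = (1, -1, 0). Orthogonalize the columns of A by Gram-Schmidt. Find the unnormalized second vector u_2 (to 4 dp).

q_1 = a_1/‖a_1‖ = (2, 4, 0)/4.4721 = (0.4472, 0.8944, 0.0000).
r_{12} = q_1·a_2 = 3.1305.
u_2 = a_2 − 3.1305·q_1 = (-2.4000, 1.2000, -3.0000).

u_2 = (-2.4000, 1.2000, -3.0000)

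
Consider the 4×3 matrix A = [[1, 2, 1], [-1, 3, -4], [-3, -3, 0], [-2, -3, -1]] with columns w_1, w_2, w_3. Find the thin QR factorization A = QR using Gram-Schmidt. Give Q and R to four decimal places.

Q = [[0.2582, 0.2519, 0.6294], [-0.2582, 0.9288, -0.2658], [-0.7746, -0.0472, 0.5875], [-0.5164, -0.2676, -0.4336]], R = [[3.8730, 3.6148, 1.8074], [0.0000, 4.2348, -3.1958], [0.0000, 0.0000, 2.1261]]

q_1 = w_1/‖w_1‖ = (1, -1, -3, -2)/3.8730 = (0.2582, -0.2582, -0.7746, -0.5164).
r_{12} = q_1·w_2 = 3.6148.
u_2 = w_2 − 3.6148·q_1 = (1.0667, 3.9333, -0.2000, -1.1333).
‖u_2‖ = 4.2348, so q_2 = (0.2519, 0.9288, -0.0472, -0.2676).
r_{13} = q_1·w_3 = 1.8074; r_{23} = q_2·w_3 = -3.1958.
u_3 = w_3 − 1.8074·q_1 + 3.1958·q_2 = (1.3383, -0.5651, 1.2491, -0.9219).
‖u_3‖ = 2.1261, so q_3 = (0.6294, -0.2658, 0.5875, -0.4336).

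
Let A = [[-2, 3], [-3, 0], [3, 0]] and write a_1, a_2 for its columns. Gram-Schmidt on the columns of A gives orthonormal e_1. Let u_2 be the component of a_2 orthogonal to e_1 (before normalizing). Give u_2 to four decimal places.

a_1 = (-2, -3, 3); ‖a_1‖ = 4.6904, so e_1 = (-0.4264, -0.6396, 0.6396).
e_1·a_2 = (-0.4264)·3 + (-0.6396)·0 + 0.6396·0 = -1.2792.
u_2 = a_2 + 1.2792·e_1 = (2.4545, -0.8182, 0.8182).

u_2 = (2.4545, -0.8182, 0.8182)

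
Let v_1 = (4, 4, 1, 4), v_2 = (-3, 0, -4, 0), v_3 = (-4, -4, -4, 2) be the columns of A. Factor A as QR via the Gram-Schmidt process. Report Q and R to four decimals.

Q = [[0.5714, -0.3809, -0.0233], [0.5714, 0.2937, -0.6973], [0.1429, -0.8261, 0.0175], [0.5714, 0.2937, 0.7162]], R = [[7.0000, -2.2857, -4.0000], [0.0000, 4.4470, 4.2405], [0.0000, 0.0000, 4.2448]]

v_1 = (4, 4, 1, 4); ‖v_1‖ = 7.0000, so q_1 = (0.5714, 0.5714, 0.1429, 0.5714).
q_1·v_2 = 0.5714·(-3) + 0.5714·0 + 0.1429·(-4) + 0.5714·0 = -2.2857.
u_2 = v_2 + 2.2857·q_1 = (-1.6939, 1.3061, -3.6735, 1.3061).
‖u_2‖ = 4.4470, so q_2 = (-0.3809, 0.2937, -0.8261, 0.2937).
q_1·v_3 = 0.5714·(-4) + 0.5714·(-4) + 0.1429·(-4) + 0.5714·2 = -4.0000; q_2·v_3 = (-0.3809)·(-4) + 0.2937·(-4) + (-0.8261)·(-4) + 0.2937·2 = 4.2405.
u_3 = v_3 + 4.0000·q_1 − 4.2405·q_2 = (-0.0991, -2.9598, 0.0743, 3.0402).
‖u_3‖ = 4.2448, so q_3 = (-0.0233, -0.6973, 0.0175, 0.7162).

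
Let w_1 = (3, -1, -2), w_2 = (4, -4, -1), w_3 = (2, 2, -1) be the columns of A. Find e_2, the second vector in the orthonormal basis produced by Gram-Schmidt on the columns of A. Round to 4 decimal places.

w_1 = (3, -1, -2); ‖w_1‖ = 3.7417, so e_1 = (0.8018, -0.2673, -0.5345).
e_1·w_2 = 0.8018·4 + (-0.2673)·(-4) + (-0.5345)·(-1) = 4.8107.
u_2 = w_2 − 4.8107·e_1 = (0.1429, -2.7143, 1.5714).
‖u_2‖ = 3.1396, so e_2 = (0.0455, -0.8645, 0.5005).

e_2 = (0.0455, -0.8645, 0.5005)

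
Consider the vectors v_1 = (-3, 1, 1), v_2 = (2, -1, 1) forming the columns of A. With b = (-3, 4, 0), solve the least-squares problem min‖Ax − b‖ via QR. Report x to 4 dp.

e_1 = v_1/‖v_1‖ = (-3, 1, 1)/3.3166 = (-0.9045, 0.3015, 0.3015).
r_{12} = e_1·v_2 = -1.8091.
u_2 = v_2 + 1.8091·e_1 = (0.3636, -0.4545, 1.5455).
‖u_2‖ = 1.6514, so e_2 = (0.2202, -0.2752, 0.9358).
Qᵀb = (3.9196, -1.7615).
Back-substitute: x_2 = -1.7615/1.6514 = -1.0667.
x_1 = (3.9196 + 1.8091·(-1.0667))/3.3166 = 0.6000.

x = (0.6000, -1.0667)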